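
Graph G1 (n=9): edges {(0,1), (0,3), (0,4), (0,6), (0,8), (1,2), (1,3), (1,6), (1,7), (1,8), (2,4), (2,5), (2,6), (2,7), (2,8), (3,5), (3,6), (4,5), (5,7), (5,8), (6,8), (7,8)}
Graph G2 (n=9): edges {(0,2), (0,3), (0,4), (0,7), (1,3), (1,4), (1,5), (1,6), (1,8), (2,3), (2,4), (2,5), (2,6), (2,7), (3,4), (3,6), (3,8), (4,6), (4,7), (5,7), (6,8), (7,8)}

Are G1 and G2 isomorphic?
Yes, isomorphic

The graphs are isomorphic.
One valid mapping φ: V(G1) → V(G2): 0→1, 1→3, 2→2, 3→8, 4→5, 5→7, 6→6, 7→0, 8→4

Verify φ preserves adjacency — for each edge of G1, its image is an edge of G2:
  (0,1) → (φ(0),φ(1)) = (1,3) ∈ E(G2) ✓
  (0,3) → (φ(0),φ(3)) = (1,8) ∈ E(G2) ✓
  (0,4) → (φ(0),φ(4)) = (1,5) ∈ E(G2) ✓
  (0,6) → (φ(0),φ(6)) = (1,6) ∈ E(G2) ✓
  (0,8) → (φ(0),φ(8)) = (1,4) ∈ E(G2) ✓
  (1,2) → (φ(1),φ(2)) = (2,3) ∈ E(G2) ✓
  (1,3) → (φ(1),φ(3)) = (3,8) ∈ E(G2) ✓
  (1,6) → (φ(1),φ(6)) = (3,6) ∈ E(G2) ✓
  (1,7) → (φ(1),φ(7)) = (0,3) ∈ E(G2) ✓
  (1,8) → (φ(1),φ(8)) = (3,4) ∈ E(G2) ✓
  (2,4) → (φ(2),φ(4)) = (2,5) ∈ E(G2) ✓
  (2,5) → (φ(2),φ(5)) = (2,7) ∈ E(G2) ✓
  (2,6) → (φ(2),φ(6)) = (2,6) ∈ E(G2) ✓
  (2,7) → (φ(2),φ(7)) = (0,2) ∈ E(G2) ✓
  (2,8) → (φ(2),φ(8)) = (2,4) ∈ E(G2) ✓
  (3,5) → (φ(3),φ(5)) = (7,8) ∈ E(G2) ✓
  (3,6) → (φ(3),φ(6)) = (6,8) ∈ E(G2) ✓
  (4,5) → (φ(4),φ(5)) = (5,7) ∈ E(G2) ✓
  (5,7) → (φ(5),φ(7)) = (0,7) ∈ E(G2) ✓
  (5,8) → (φ(5),φ(8)) = (4,7) ∈ E(G2) ✓
  (6,8) → (φ(6),φ(8)) = (4,6) ∈ E(G2) ✓
  (7,8) → (φ(7),φ(8)) = (0,4) ∈ E(G2) ✓
All 22 edges of G1 map to edges of G2, and |E(G1)| = |E(G2)| = 22, so φ is a bijection on edges as well as vertices. Hence G1 ≅ G2.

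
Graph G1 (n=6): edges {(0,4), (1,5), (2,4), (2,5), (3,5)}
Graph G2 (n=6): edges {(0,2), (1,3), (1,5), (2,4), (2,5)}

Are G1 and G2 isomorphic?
Yes, isomorphic

The graphs are isomorphic.
One valid mapping φ: V(G1) → V(G2): 0→3, 1→4, 2→5, 3→0, 4→1, 5→2

Verify φ preserves adjacency — for each edge of G1, its image is an edge of G2:
  (0,4) → (φ(0),φ(4)) = (1,3) ∈ E(G2) ✓
  (1,5) → (φ(1),φ(5)) = (2,4) ∈ E(G2) ✓
  (2,4) → (φ(2),φ(4)) = (1,5) ∈ E(G2) ✓
  (2,5) → (φ(2),φ(5)) = (2,5) ∈ E(G2) ✓
  (3,5) → (φ(3),φ(5)) = (0,2) ∈ E(G2) ✓
All 5 edges of G1 map to edges of G2, and |E(G1)| = |E(G2)| = 5, so φ is a bijection on edges as well as vertices. Hence G1 ≅ G2.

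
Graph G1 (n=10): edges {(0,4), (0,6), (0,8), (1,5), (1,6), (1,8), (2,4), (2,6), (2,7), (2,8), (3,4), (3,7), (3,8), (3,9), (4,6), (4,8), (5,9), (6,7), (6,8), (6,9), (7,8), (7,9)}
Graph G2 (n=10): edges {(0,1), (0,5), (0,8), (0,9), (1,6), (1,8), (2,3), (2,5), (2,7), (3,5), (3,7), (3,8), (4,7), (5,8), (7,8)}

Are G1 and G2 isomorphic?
No, not isomorphic

The graphs are NOT isomorphic.

Degrees in G1: deg(0)=3, deg(1)=3, deg(2)=4, deg(3)=4, deg(4)=5, deg(5)=2, deg(6)=7, deg(7)=5, deg(8)=7, deg(9)=4.
Sorted degree sequence of G1: [7, 7, 5, 5, 4, 4, 4, 3, 3, 2].
Degrees in G2: deg(0)=4, deg(1)=3, deg(2)=3, deg(3)=4, deg(4)=1, deg(5)=4, deg(6)=1, deg(7)=4, deg(8)=5, deg(9)=1.
Sorted degree sequence of G2: [5, 4, 4, 4, 4, 3, 3, 1, 1, 1].
The (sorted) degree sequence is an isomorphism invariant, so since G1 and G2 have different degree sequences they cannot be isomorphic.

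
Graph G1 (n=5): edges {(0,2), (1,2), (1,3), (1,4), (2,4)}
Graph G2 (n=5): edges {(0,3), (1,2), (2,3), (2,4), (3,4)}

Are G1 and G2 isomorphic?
Yes, isomorphic

The graphs are isomorphic.
One valid mapping φ: V(G1) → V(G2): 0→1, 1→3, 2→2, 3→0, 4→4

Verify φ preserves adjacency — for each edge of G1, its image is an edge of G2:
  (0,2) → (φ(0),φ(2)) = (1,2) ∈ E(G2) ✓
  (1,2) → (φ(1),φ(2)) = (2,3) ∈ E(G2) ✓
  (1,3) → (φ(1),φ(3)) = (0,3) ∈ E(G2) ✓
  (1,4) → (φ(1),φ(4)) = (3,4) ∈ E(G2) ✓
  (2,4) → (φ(2),φ(4)) = (2,4) ∈ E(G2) ✓
All 5 edges of G1 map to edges of G2, and |E(G1)| = |E(G2)| = 5, so φ is a bijection on edges as well as vertices. Hence G1 ≅ G2.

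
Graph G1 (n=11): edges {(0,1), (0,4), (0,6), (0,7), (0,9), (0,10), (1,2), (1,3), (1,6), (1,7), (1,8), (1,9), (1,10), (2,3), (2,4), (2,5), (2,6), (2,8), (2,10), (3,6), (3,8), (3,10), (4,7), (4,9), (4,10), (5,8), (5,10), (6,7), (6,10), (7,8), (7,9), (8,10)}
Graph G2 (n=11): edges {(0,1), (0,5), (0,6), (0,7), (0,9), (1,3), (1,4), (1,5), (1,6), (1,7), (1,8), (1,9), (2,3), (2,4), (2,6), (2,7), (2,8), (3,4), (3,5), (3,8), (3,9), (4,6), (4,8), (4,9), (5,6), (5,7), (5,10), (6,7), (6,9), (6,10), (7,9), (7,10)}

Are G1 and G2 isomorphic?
Yes, isomorphic

The graphs are isomorphic.
One valid mapping φ: V(G1) → V(G2): 0→4, 1→1, 2→7, 3→0, 4→2, 5→10, 6→9, 7→3, 8→5, 9→8, 10→6

Verify φ preserves adjacency — for each edge of G1, its image is an edge of G2:
  (0,1) → (φ(0),φ(1)) = (1,4) ∈ E(G2) ✓
  (0,4) → (φ(0),φ(4)) = (2,4) ∈ E(G2) ✓
  (0,6) → (φ(0),φ(6)) = (4,9) ∈ E(G2) ✓
  (0,7) → (φ(0),φ(7)) = (3,4) ∈ E(G2) ✓
  (0,9) → (φ(0),φ(9)) = (4,8) ∈ E(G2) ✓
  (0,10) → (φ(0),φ(10)) = (4,6) ∈ E(G2) ✓
  (1,2) → (φ(1),φ(2)) = (1,7) ∈ E(G2) ✓
  (1,3) → (φ(1),φ(3)) = (0,1) ∈ E(G2) ✓
  (1,6) → (φ(1),φ(6)) = (1,9) ∈ E(G2) ✓
  (1,7) → (φ(1),φ(7)) = (1,3) ∈ E(G2) ✓
  (1,8) → (φ(1),φ(8)) = (1,5) ∈ E(G2) ✓
  (1,9) → (φ(1),φ(9)) = (1,8) ∈ E(G2) ✓
  (1,10) → (φ(1),φ(10)) = (1,6) ∈ E(G2) ✓
  (2,3) → (φ(2),φ(3)) = (0,7) ∈ E(G2) ✓
  (2,4) → (φ(2),φ(4)) = (2,7) ∈ E(G2) ✓
  (2,5) → (φ(2),φ(5)) = (7,10) ∈ E(G2) ✓
  (2,6) → (φ(2),φ(6)) = (7,9) ∈ E(G2) ✓
  (2,8) → (φ(2),φ(8)) = (5,7) ∈ E(G2) ✓
  (2,10) → (φ(2),φ(10)) = (6,7) ∈ E(G2) ✓
  (3,6) → (φ(3),φ(6)) = (0,9) ∈ E(G2) ✓
  (3,8) → (φ(3),φ(8)) = (0,5) ∈ E(G2) ✓
  (3,10) → (φ(3),φ(10)) = (0,6) ∈ E(G2) ✓
  (4,7) → (φ(4),φ(7)) = (2,3) ∈ E(G2) ✓
  (4,9) → (φ(4),φ(9)) = (2,8) ∈ E(G2) ✓
  (4,10) → (φ(4),φ(10)) = (2,6) ∈ E(G2) ✓
  (5,8) → (φ(5),φ(8)) = (5,10) ∈ E(G2) ✓
  (5,10) → (φ(5),φ(10)) = (6,10) ∈ E(G2) ✓
  (6,7) → (φ(6),φ(7)) = (3,9) ∈ E(G2) ✓
  (6,10) → (φ(6),φ(10)) = (6,9) ∈ E(G2) ✓
  (7,8) → (φ(7),φ(8)) = (3,5) ∈ E(G2) ✓
  (7,9) → (φ(7),φ(9)) = (3,8) ∈ E(G2) ✓
  (8,10) → (φ(8),φ(10)) = (5,6) ∈ E(G2) ✓
All 32 edges of G1 map to edges of G2, and |E(G1)| = |E(G2)| = 32, so φ is a bijection on edges as well as vertices. Hence G1 ≅ G2.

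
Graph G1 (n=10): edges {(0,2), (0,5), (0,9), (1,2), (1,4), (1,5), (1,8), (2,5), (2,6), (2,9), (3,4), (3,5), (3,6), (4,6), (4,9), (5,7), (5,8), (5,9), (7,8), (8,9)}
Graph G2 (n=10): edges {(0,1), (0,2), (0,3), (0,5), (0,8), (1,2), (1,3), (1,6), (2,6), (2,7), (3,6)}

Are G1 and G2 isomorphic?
No, not isomorphic

The graphs are NOT isomorphic.

Connected components of G1: 1 component(s) with vertex sets [[0, 1, 2, 3, 4, 5, 6, 7, 8, 9]], sizes [10].
Connected components of G2: 3 component(s) with vertex sets [[4], [9], [0, 1, 2, 3, 5, 6, 7, 8]], sizes [1, 1, 8].
The number of connected components (and the multiset of component sizes) is an isomorphism invariant — an isomorphism maps each component of G1 bijectively onto a component of G2. Since G1 has 1 component(s) and G2 has 3, they cannot be isomorphic.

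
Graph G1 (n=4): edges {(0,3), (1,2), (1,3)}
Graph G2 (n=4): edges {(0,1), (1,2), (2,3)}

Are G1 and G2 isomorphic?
Yes, isomorphic

The graphs are isomorphic.
One valid mapping φ: V(G1) → V(G2): 0→0, 1→2, 2→3, 3→1

Verify φ preserves adjacency — for each edge of G1, its image is an edge of G2:
  (0,3) → (φ(0),φ(3)) = (0,1) ∈ E(G2) ✓
  (1,2) → (φ(1),φ(2)) = (2,3) ∈ E(G2) ✓
  (1,3) → (φ(1),φ(3)) = (1,2) ∈ E(G2) ✓
All 3 edges of G1 map to edges of G2, and |E(G1)| = |E(G2)| = 3, so φ is a bijection on edges as well as vertices. Hence G1 ≅ G2.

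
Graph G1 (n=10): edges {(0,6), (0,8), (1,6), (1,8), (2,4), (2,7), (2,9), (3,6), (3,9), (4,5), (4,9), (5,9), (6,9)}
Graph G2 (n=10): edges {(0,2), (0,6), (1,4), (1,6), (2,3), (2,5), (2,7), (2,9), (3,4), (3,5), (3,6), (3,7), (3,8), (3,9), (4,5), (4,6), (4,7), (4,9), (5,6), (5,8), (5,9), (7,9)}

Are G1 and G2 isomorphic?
No, not isomorphic

The graphs are NOT isomorphic.

Degrees in G1: deg(0)=2, deg(1)=2, deg(2)=3, deg(3)=2, deg(4)=3, deg(5)=2, deg(6)=4, deg(7)=1, deg(8)=2, deg(9)=5.
Sorted degree sequence of G1: [5, 4, 3, 3, 2, 2, 2, 2, 2, 1].
Degrees in G2: deg(0)=2, deg(1)=2, deg(2)=5, deg(3)=7, deg(4)=6, deg(5)=6, deg(6)=5, deg(7)=4, deg(8)=2, deg(9)=5.
Sorted degree sequence of G2: [7, 6, 6, 5, 5, 5, 4, 2, 2, 2].
The (sorted) degree sequence is an isomorphism invariant, so since G1 and G2 have different degree sequences they cannot be isomorphic.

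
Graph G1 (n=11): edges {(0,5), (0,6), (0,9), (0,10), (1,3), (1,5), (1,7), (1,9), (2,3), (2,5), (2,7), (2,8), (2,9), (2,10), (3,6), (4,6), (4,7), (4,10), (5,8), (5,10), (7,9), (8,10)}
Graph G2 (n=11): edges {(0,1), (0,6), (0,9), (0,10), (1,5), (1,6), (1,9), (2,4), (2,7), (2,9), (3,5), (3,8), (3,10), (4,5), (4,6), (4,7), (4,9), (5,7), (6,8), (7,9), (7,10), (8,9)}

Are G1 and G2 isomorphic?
Yes, isomorphic

The graphs are isomorphic.
One valid mapping φ: V(G1) → V(G2): 0→5, 1→6, 2→9, 3→8, 4→10, 5→4, 6→3, 7→0, 8→2, 9→1, 10→7

Verify φ preserves adjacency — for each edge of G1, its image is an edge of G2:
  (0,5) → (φ(0),φ(5)) = (4,5) ∈ E(G2) ✓
  (0,6) → (φ(0),φ(6)) = (3,5) ∈ E(G2) ✓
  (0,9) → (φ(0),φ(9)) = (1,5) ∈ E(G2) ✓
  (0,10) → (φ(0),φ(10)) = (5,7) ∈ E(G2) ✓
  (1,3) → (φ(1),φ(3)) = (6,8) ∈ E(G2) ✓
  (1,5) → (φ(1),φ(5)) = (4,6) ∈ E(G2) ✓
  (1,7) → (φ(1),φ(7)) = (0,6) ∈ E(G2) ✓
  (1,9) → (φ(1),φ(9)) = (1,6) ∈ E(G2) ✓
  (2,3) → (φ(2),φ(3)) = (8,9) ∈ E(G2) ✓
  (2,5) → (φ(2),φ(5)) = (4,9) ∈ E(G2) ✓
  (2,7) → (φ(2),φ(7)) = (0,9) ∈ E(G2) ✓
  (2,8) → (φ(2),φ(8)) = (2,9) ∈ E(G2) ✓
  (2,9) → (φ(2),φ(9)) = (1,9) ∈ E(G2) ✓
  (2,10) → (φ(2),φ(10)) = (7,9) ∈ E(G2) ✓
  (3,6) → (φ(3),φ(6)) = (3,8) ∈ E(G2) ✓
  (4,6) → (φ(4),φ(6)) = (3,10) ∈ E(G2) ✓
  (4,7) → (φ(4),φ(7)) = (0,10) ∈ E(G2) ✓
  (4,10) → (φ(4),φ(10)) = (7,10) ∈ E(G2) ✓
  (5,8) → (φ(5),φ(8)) = (2,4) ∈ E(G2) ✓
  (5,10) → (φ(5),φ(10)) = (4,7) ∈ E(G2) ✓
  (7,9) → (φ(7),φ(9)) = (0,1) ∈ E(G2) ✓
  (8,10) → (φ(8),φ(10)) = (2,7) ∈ E(G2) ✓
All 22 edges of G1 map to edges of G2, and |E(G1)| = |E(G2)| = 22, so φ is a bijection on edges as well as vertices. Hence G1 ≅ G2.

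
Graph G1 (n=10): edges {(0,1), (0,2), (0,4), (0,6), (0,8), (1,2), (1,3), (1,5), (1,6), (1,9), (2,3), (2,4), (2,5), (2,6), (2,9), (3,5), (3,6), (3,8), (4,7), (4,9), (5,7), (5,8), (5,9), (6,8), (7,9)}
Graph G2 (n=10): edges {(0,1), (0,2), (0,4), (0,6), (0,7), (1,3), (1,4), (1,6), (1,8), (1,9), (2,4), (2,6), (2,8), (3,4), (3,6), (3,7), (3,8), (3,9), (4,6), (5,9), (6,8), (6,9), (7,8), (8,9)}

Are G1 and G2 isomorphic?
No, not isomorphic

The graphs are NOT isomorphic.

Counting triangles (3-cliques): G1 has 20, G2 has 21.
Triangle count is an isomorphism invariant, so differing triangle counts rule out isomorphism.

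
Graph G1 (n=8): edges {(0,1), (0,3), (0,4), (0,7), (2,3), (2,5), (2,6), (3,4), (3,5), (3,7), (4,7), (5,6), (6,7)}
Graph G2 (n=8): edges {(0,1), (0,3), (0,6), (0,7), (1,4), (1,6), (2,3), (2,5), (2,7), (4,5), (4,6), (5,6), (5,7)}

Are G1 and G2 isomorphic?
No, not isomorphic

The graphs are NOT isomorphic.

Counting triangles (3-cliques): G1 has 6, G2 has 4.
Triangle count is an isomorphism invariant, so differing triangle counts rule out isomorphism.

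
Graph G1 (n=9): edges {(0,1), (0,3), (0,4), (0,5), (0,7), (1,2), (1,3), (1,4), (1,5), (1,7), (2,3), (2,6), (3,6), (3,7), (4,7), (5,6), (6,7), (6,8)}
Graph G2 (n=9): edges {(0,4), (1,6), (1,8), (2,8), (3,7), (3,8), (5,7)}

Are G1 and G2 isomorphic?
No, not isomorphic

The graphs are NOT isomorphic.

Connected components of G1: 1 component(s) with vertex sets [[0, 1, 2, 3, 4, 5, 6, 7, 8]], sizes [9].
Connected components of G2: 2 component(s) with vertex sets [[0, 4], [1, 2, 3, 5, 6, 7, 8]], sizes [2, 7].
The number of connected components (and the multiset of component sizes) is an isomorphism invariant — an isomorphism maps each component of G1 bijectively onto a component of G2. Since G1 has 1 component(s) and G2 has 2, they cannot be isomorphic.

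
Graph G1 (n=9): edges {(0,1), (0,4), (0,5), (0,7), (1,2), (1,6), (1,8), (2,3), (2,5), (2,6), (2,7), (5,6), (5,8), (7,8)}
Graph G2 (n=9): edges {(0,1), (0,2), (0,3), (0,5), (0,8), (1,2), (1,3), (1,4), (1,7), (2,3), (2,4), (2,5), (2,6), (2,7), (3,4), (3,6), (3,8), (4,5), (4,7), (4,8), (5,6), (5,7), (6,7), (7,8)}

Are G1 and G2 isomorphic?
No, not isomorphic

The graphs are NOT isomorphic.

Degrees in G1: deg(0)=4, deg(1)=4, deg(2)=5, deg(3)=1, deg(4)=1, deg(5)=4, deg(6)=3, deg(7)=3, deg(8)=3.
Sorted degree sequence of G1: [5, 4, 4, 4, 3, 3, 3, 1, 1].
Degrees in G2: deg(0)=5, deg(1)=5, deg(2)=7, deg(3)=6, deg(4)=6, deg(5)=5, deg(6)=4, deg(7)=6, deg(8)=4.
Sorted degree sequence of G2: [7, 6, 6, 6, 5, 5, 5, 4, 4].
The (sorted) degree sequence is an isomorphism invariant, so since G1 and G2 have different degree sequences they cannot be isomorphic.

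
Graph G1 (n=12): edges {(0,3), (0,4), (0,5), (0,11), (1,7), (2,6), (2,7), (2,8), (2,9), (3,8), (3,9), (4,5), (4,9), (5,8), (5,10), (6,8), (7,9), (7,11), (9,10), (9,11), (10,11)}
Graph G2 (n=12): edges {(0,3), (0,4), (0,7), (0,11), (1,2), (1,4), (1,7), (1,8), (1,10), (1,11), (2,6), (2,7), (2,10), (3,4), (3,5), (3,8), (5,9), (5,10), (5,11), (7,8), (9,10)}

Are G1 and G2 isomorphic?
Yes, isomorphic

The graphs are isomorphic.
One valid mapping φ: V(G1) → V(G2): 0→0, 1→6, 2→10, 3→11, 4→4, 5→3, 6→9, 7→2, 8→5, 9→1, 10→8, 11→7

Verify φ preserves adjacency — for each edge of G1, its image is an edge of G2:
  (0,3) → (φ(0),φ(3)) = (0,11) ∈ E(G2) ✓
  (0,4) → (φ(0),φ(4)) = (0,4) ∈ E(G2) ✓
  (0,5) → (φ(0),φ(5)) = (0,3) ∈ E(G2) ✓
  (0,11) → (φ(0),φ(11)) = (0,7) ∈ E(G2) ✓
  (1,7) → (φ(1),φ(7)) = (2,6) ∈ E(G2) ✓
  (2,6) → (φ(2),φ(6)) = (9,10) ∈ E(G2) ✓
  (2,7) → (φ(2),φ(7)) = (2,10) ∈ E(G2) ✓
  (2,8) → (φ(2),φ(8)) = (5,10) ∈ E(G2) ✓
  (2,9) → (φ(2),φ(9)) = (1,10) ∈ E(G2) ✓
  (3,8) → (φ(3),φ(8)) = (5,11) ∈ E(G2) ✓
  (3,9) → (φ(3),φ(9)) = (1,11) ∈ E(G2) ✓
  (4,5) → (φ(4),φ(5)) = (3,4) ∈ E(G2) ✓
  (4,9) → (φ(4),φ(9)) = (1,4) ∈ E(G2) ✓
  (5,8) → (φ(5),φ(8)) = (3,5) ∈ E(G2) ✓
  (5,10) → (φ(5),φ(10)) = (3,8) ∈ E(G2) ✓
  (6,8) → (φ(6),φ(8)) = (5,9) ∈ E(G2) ✓
  (7,9) → (φ(7),φ(9)) = (1,2) ∈ E(G2) ✓
  (7,11) → (φ(7),φ(11)) = (2,7) ∈ E(G2) ✓
  (9,10) → (φ(9),φ(10)) = (1,8) ∈ E(G2) ✓
  (9,11) → (φ(9),φ(11)) = (1,7) ∈ E(G2) ✓
  (10,11) → (φ(10),φ(11)) = (7,8) ∈ E(G2) ✓
All 21 edges of G1 map to edges of G2, and |E(G1)| = |E(G2)| = 21, so φ is a bijection on edges as well as vertices. Hence G1 ≅ G2.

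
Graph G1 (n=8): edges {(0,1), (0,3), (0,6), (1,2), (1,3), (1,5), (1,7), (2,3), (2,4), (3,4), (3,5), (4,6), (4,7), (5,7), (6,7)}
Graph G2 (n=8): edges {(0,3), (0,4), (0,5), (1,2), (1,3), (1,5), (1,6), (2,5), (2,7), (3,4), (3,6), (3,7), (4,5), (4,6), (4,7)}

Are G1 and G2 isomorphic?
Yes, isomorphic

The graphs are isomorphic.
One valid mapping φ: V(G1) → V(G2): 0→7, 1→4, 2→6, 3→3, 4→1, 5→0, 6→2, 7→5

Verify φ preserves adjacency — for each edge of G1, its image is an edge of G2:
  (0,1) → (φ(0),φ(1)) = (4,7) ∈ E(G2) ✓
  (0,3) → (φ(0),φ(3)) = (3,7) ∈ E(G2) ✓
  (0,6) → (φ(0),φ(6)) = (2,7) ∈ E(G2) ✓
  (1,2) → (φ(1),φ(2)) = (4,6) ∈ E(G2) ✓
  (1,3) → (φ(1),φ(3)) = (3,4) ∈ E(G2) ✓
  (1,5) → (φ(1),φ(5)) = (0,4) ∈ E(G2) ✓
  (1,7) → (φ(1),φ(7)) = (4,5) ∈ E(G2) ✓
  (2,3) → (φ(2),φ(3)) = (3,6) ∈ E(G2) ✓
  (2,4) → (φ(2),φ(4)) = (1,6) ∈ E(G2) ✓
  (3,4) → (φ(3),φ(4)) = (1,3) ∈ E(G2) ✓
  (3,5) → (φ(3),φ(5)) = (0,3) ∈ E(G2) ✓
  (4,6) → (φ(4),φ(6)) = (1,2) ∈ E(G2) ✓
  (4,7) → (φ(4),φ(7)) = (1,5) ∈ E(G2) ✓
  (5,7) → (φ(5),φ(7)) = (0,5) ∈ E(G2) ✓
  (6,7) → (φ(6),φ(7)) = (2,5) ∈ E(G2) ✓
All 15 edges of G1 map to edges of G2, and |E(G1)| = |E(G2)| = 15, so φ is a bijection on edges as well as vertices. Hence G1 ≅ G2.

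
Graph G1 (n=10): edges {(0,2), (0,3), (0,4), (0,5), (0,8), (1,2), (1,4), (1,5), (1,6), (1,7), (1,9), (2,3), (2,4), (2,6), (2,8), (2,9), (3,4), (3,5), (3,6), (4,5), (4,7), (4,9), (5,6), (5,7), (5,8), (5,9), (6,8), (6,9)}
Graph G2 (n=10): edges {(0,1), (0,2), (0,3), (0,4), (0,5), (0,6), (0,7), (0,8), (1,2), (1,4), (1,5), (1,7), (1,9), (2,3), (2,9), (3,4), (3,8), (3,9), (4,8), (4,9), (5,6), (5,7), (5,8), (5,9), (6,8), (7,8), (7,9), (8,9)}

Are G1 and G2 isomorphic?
Yes, isomorphic

The graphs are isomorphic.
One valid mapping φ: V(G1) → V(G2): 0→3, 1→5, 2→9, 3→4, 4→8, 5→0, 6→1, 7→6, 8→2, 9→7

Verify φ preserves adjacency — for each edge of G1, its image is an edge of G2:
  (0,2) → (φ(0),φ(2)) = (3,9) ∈ E(G2) ✓
  (0,3) → (φ(0),φ(3)) = (3,4) ∈ E(G2) ✓
  (0,4) → (φ(0),φ(4)) = (3,8) ∈ E(G2) ✓
  (0,5) → (φ(0),φ(5)) = (0,3) ∈ E(G2) ✓
  (0,8) → (φ(0),φ(8)) = (2,3) ∈ E(G2) ✓
  (1,2) → (φ(1),φ(2)) = (5,9) ∈ E(G2) ✓
  (1,4) → (φ(1),φ(4)) = (5,8) ∈ E(G2) ✓
  (1,5) → (φ(1),φ(5)) = (0,5) ∈ E(G2) ✓
  (1,6) → (φ(1),φ(6)) = (1,5) ∈ E(G2) ✓
  (1,7) → (φ(1),φ(7)) = (5,6) ∈ E(G2) ✓
  (1,9) → (φ(1),φ(9)) = (5,7) ∈ E(G2) ✓
  (2,3) → (φ(2),φ(3)) = (4,9) ∈ E(G2) ✓
  (2,4) → (φ(2),φ(4)) = (8,9) ∈ E(G2) ✓
  (2,6) → (φ(2),φ(6)) = (1,9) ∈ E(G2) ✓
  (2,8) → (φ(2),φ(8)) = (2,9) ∈ E(G2) ✓
  (2,9) → (φ(2),φ(9)) = (7,9) ∈ E(G2) ✓
  (3,4) → (φ(3),φ(4)) = (4,8) ∈ E(G2) ✓
  (3,5) → (φ(3),φ(5)) = (0,4) ∈ E(G2) ✓
  (3,6) → (φ(3),φ(6)) = (1,4) ∈ E(G2) ✓
  (4,5) → (φ(4),φ(5)) = (0,8) ∈ E(G2) ✓
  (4,7) → (φ(4),φ(7)) = (6,8) ∈ E(G2) ✓
  (4,9) → (φ(4),φ(9)) = (7,8) ∈ E(G2) ✓
  (5,6) → (φ(5),φ(6)) = (0,1) ∈ E(G2) ✓
  (5,7) → (φ(5),φ(7)) = (0,6) ∈ E(G2) ✓
  (5,8) → (φ(5),φ(8)) = (0,2) ∈ E(G2) ✓
  (5,9) → (φ(5),φ(9)) = (0,7) ∈ E(G2) ✓
  (6,8) → (φ(6),φ(8)) = (1,2) ∈ E(G2) ✓
  (6,9) → (φ(6),φ(9)) = (1,7) ∈ E(G2) ✓
All 28 edges of G1 map to edges of G2, and |E(G1)| = |E(G2)| = 28, so φ is a bijection on edges as well as vertices. Hence G1 ≅ G2.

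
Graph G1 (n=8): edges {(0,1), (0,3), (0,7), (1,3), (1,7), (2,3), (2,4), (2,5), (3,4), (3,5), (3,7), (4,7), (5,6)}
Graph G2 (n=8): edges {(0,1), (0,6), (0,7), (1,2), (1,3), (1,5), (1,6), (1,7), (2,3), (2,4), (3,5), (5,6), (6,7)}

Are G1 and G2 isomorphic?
Yes, isomorphic

The graphs are isomorphic.
One valid mapping φ: V(G1) → V(G2): 0→7, 1→0, 2→3, 3→1, 4→5, 5→2, 6→4, 7→6

Verify φ preserves adjacency — for each edge of G1, its image is an edge of G2:
  (0,1) → (φ(0),φ(1)) = (0,7) ∈ E(G2) ✓
  (0,3) → (φ(0),φ(3)) = (1,7) ∈ E(G2) ✓
  (0,7) → (φ(0),φ(7)) = (6,7) ∈ E(G2) ✓
  (1,3) → (φ(1),φ(3)) = (0,1) ∈ E(G2) ✓
  (1,7) → (φ(1),φ(7)) = (0,6) ∈ E(G2) ✓
  (2,3) → (φ(2),φ(3)) = (1,3) ∈ E(G2) ✓
  (2,4) → (φ(2),φ(4)) = (3,5) ∈ E(G2) ✓
  (2,5) → (φ(2),φ(5)) = (2,3) ∈ E(G2) ✓
  (3,4) → (φ(3),φ(4)) = (1,5) ∈ E(G2) ✓
  (3,5) → (φ(3),φ(5)) = (1,2) ∈ E(G2) ✓
  (3,7) → (φ(3),φ(7)) = (1,6) ∈ E(G2) ✓
  (4,7) → (φ(4),φ(7)) = (5,6) ∈ E(G2) ✓
  (5,6) → (φ(5),φ(6)) = (2,4) ∈ E(G2) ✓
All 13 edges of G1 map to edges of G2, and |E(G1)| = |E(G2)| = 13, so φ is a bijection on edges as well as vertices. Hence G1 ≅ G2.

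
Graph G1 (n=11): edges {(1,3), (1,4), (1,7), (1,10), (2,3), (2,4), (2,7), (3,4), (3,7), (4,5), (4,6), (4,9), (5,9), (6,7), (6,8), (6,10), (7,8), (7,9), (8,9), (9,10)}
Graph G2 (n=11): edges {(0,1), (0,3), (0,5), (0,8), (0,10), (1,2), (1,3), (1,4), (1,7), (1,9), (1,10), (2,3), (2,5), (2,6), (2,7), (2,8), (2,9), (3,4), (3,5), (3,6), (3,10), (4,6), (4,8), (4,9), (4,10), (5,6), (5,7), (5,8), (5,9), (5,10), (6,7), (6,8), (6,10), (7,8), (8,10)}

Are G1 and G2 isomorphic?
No, not isomorphic

The graphs are NOT isomorphic.

Degrees in G1: deg(0)=0, deg(1)=4, deg(2)=3, deg(3)=4, deg(4)=6, deg(5)=2, deg(6)=4, deg(7)=6, deg(8)=3, deg(9)=5, deg(10)=3.
Sorted degree sequence of G1: [6, 6, 5, 4, 4, 4, 3, 3, 3, 2, 0].
Degrees in G2: deg(0)=5, deg(1)=7, deg(2)=7, deg(3)=7, deg(4)=6, deg(5)=8, deg(6)=7, deg(7)=5, deg(8)=7, deg(9)=4, deg(10)=7.
Sorted degree sequence of G2: [8, 7, 7, 7, 7, 7, 7, 6, 5, 5, 4].
The (sorted) degree sequence is an isomorphism invariant, so since G1 and G2 have different degree sequences they cannot be isomorphic.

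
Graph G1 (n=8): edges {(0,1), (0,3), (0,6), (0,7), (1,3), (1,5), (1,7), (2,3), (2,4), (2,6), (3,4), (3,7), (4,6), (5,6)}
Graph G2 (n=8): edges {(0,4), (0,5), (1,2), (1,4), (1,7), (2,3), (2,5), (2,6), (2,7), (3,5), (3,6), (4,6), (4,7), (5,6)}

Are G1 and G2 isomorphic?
Yes, isomorphic

The graphs are isomorphic.
One valid mapping φ: V(G1) → V(G2): 0→6, 1→5, 2→1, 3→2, 4→7, 5→0, 6→4, 7→3

Verify φ preserves adjacency — for each edge of G1, its image is an edge of G2:
  (0,1) → (φ(0),φ(1)) = (5,6) ∈ E(G2) ✓
  (0,3) → (φ(0),φ(3)) = (2,6) ∈ E(G2) ✓
  (0,6) → (φ(0),φ(6)) = (4,6) ∈ E(G2) ✓
  (0,7) → (φ(0),φ(7)) = (3,6) ∈ E(G2) ✓
  (1,3) → (φ(1),φ(3)) = (2,5) ∈ E(G2) ✓
  (1,5) → (φ(1),φ(5)) = (0,5) ∈ E(G2) ✓
  (1,7) → (φ(1),φ(7)) = (3,5) ∈ E(G2) ✓
  (2,3) → (φ(2),φ(3)) = (1,2) ∈ E(G2) ✓
  (2,4) → (φ(2),φ(4)) = (1,7) ∈ E(G2) ✓
  (2,6) → (φ(2),φ(6)) = (1,4) ∈ E(G2) ✓
  (3,4) → (φ(3),φ(4)) = (2,7) ∈ E(G2) ✓
  (3,7) → (φ(3),φ(7)) = (2,3) ∈ E(G2) ✓
  (4,6) → (φ(4),φ(6)) = (4,7) ∈ E(G2) ✓
  (5,6) → (φ(5),φ(6)) = (0,4) ∈ E(G2) ✓
All 14 edges of G1 map to edges of G2, and |E(G1)| = |E(G2)| = 14, so φ is a bijection on edges as well as vertices. Hence G1 ≅ G2.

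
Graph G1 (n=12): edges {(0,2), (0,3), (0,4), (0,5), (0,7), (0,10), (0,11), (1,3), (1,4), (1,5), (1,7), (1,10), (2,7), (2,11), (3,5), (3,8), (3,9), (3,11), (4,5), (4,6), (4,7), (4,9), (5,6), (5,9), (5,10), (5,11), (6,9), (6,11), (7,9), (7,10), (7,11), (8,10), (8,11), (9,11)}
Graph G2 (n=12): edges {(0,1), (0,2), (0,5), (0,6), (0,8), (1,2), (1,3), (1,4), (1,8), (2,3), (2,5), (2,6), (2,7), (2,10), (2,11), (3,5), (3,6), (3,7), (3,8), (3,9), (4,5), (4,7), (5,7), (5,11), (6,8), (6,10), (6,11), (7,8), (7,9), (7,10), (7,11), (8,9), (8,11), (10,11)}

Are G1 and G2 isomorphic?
Yes, isomorphic

The graphs are isomorphic.
One valid mapping φ: V(G1) → V(G2): 0→3, 1→0, 2→9, 3→5, 4→6, 5→2, 6→10, 7→8, 8→4, 9→11, 10→1, 11→7

Verify φ preserves adjacency — for each edge of G1, its image is an edge of G2:
  (0,2) → (φ(0),φ(2)) = (3,9) ∈ E(G2) ✓
  (0,3) → (φ(0),φ(3)) = (3,5) ∈ E(G2) ✓
  (0,4) → (φ(0),φ(4)) = (3,6) ∈ E(G2) ✓
  (0,5) → (φ(0),φ(5)) = (2,3) ∈ E(G2) ✓
  (0,7) → (φ(0),φ(7)) = (3,8) ∈ E(G2) ✓
  (0,10) → (φ(0),φ(10)) = (1,3) ∈ E(G2) ✓
  (0,11) → (φ(0),φ(11)) = (3,7) ∈ E(G2) ✓
  (1,3) → (φ(1),φ(3)) = (0,5) ∈ E(G2) ✓
  (1,4) → (φ(1),φ(4)) = (0,6) ∈ E(G2) ✓
  (1,5) → (φ(1),φ(5)) = (0,2) ∈ E(G2) ✓
  (1,7) → (φ(1),φ(7)) = (0,8) ∈ E(G2) ✓
  (1,10) → (φ(1),φ(10)) = (0,1) ∈ E(G2) ✓
  (2,7) → (φ(2),φ(7)) = (8,9) ∈ E(G2) ✓
  (2,11) → (φ(2),φ(11)) = (7,9) ∈ E(G2) ✓
  (3,5) → (φ(3),φ(5)) = (2,5) ∈ E(G2) ✓
  (3,8) → (φ(3),φ(8)) = (4,5) ∈ E(G2) ✓
  (3,9) → (φ(3),φ(9)) = (5,11) ∈ E(G2) ✓
  (3,11) → (φ(3),φ(11)) = (5,7) ∈ E(G2) ✓
  (4,5) → (φ(4),φ(5)) = (2,6) ∈ E(G2) ✓
  (4,6) → (φ(4),φ(6)) = (6,10) ∈ E(G2) ✓
  (4,7) → (φ(4),φ(7)) = (6,8) ∈ E(G2) ✓
  (4,9) → (φ(4),φ(9)) = (6,11) ∈ E(G2) ✓
  (5,6) → (φ(5),φ(6)) = (2,10) ∈ E(G2) ✓
  (5,9) → (φ(5),φ(9)) = (2,11) ∈ E(G2) ✓
  (5,10) → (φ(5),φ(10)) = (1,2) ∈ E(G2) ✓
  (5,11) → (φ(5),φ(11)) = (2,7) ∈ E(G2) ✓
  (6,9) → (φ(6),φ(9)) = (10,11) ∈ E(G2) ✓
  (6,11) → (φ(6),φ(11)) = (7,10) ∈ E(G2) ✓
  (7,9) → (φ(7),φ(9)) = (8,11) ∈ E(G2) ✓
  (7,10) → (φ(7),φ(10)) = (1,8) ∈ E(G2) ✓
  (7,11) → (φ(7),φ(11)) = (7,8) ∈ E(G2) ✓
  (8,10) → (φ(8),φ(10)) = (1,4) ∈ E(G2) ✓
  (8,11) → (φ(8),φ(11)) = (4,7) ∈ E(G2) ✓
  (9,11) → (φ(9),φ(11)) = (7,11) ∈ E(G2) ✓
All 34 edges of G1 map to edges of G2, and |E(G1)| = |E(G2)| = 34, so φ is a bijection on edges as well as vertices. Hence G1 ≅ G2.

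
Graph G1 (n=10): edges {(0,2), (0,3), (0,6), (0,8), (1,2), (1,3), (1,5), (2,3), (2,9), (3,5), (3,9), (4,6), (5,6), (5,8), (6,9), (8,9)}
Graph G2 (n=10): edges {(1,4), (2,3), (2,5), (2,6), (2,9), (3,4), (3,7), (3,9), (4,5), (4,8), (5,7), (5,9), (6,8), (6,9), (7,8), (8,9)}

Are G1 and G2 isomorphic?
Yes, isomorphic

The graphs are isomorphic.
One valid mapping φ: V(G1) → V(G2): 0→5, 1→6, 2→2, 3→9, 4→1, 5→8, 6→4, 7→0, 8→7, 9→3

Verify φ preserves adjacency — for each edge of G1, its image is an edge of G2:
  (0,2) → (φ(0),φ(2)) = (2,5) ∈ E(G2) ✓
  (0,3) → (φ(0),φ(3)) = (5,9) ∈ E(G2) ✓
  (0,6) → (φ(0),φ(6)) = (4,5) ∈ E(G2) ✓
  (0,8) → (φ(0),φ(8)) = (5,7) ∈ E(G2) ✓
  (1,2) → (φ(1),φ(2)) = (2,6) ∈ E(G2) ✓
  (1,3) → (φ(1),φ(3)) = (6,9) ∈ E(G2) ✓
  (1,5) → (φ(1),φ(5)) = (6,8) ∈ E(G2) ✓
  (2,3) → (φ(2),φ(3)) = (2,9) ∈ E(G2) ✓
  (2,9) → (φ(2),φ(9)) = (2,3) ∈ E(G2) ✓
  (3,5) → (φ(3),φ(5)) = (8,9) ∈ E(G2) ✓
  (3,9) → (φ(3),φ(9)) = (3,9) ∈ E(G2) ✓
  (4,6) → (φ(4),φ(6)) = (1,4) ∈ E(G2) ✓
  (5,6) → (φ(5),φ(6)) = (4,8) ∈ E(G2) ✓
  (5,8) → (φ(5),φ(8)) = (7,8) ∈ E(G2) ✓
  (6,9) → (φ(6),φ(9)) = (3,4) ∈ E(G2) ✓
  (8,9) → (φ(8),φ(9)) = (3,7) ∈ E(G2) ✓
All 16 edges of G1 map to edges of G2, and |E(G1)| = |E(G2)| = 16, so φ is a bijection on edges as well as vertices. Hence G1 ≅ G2.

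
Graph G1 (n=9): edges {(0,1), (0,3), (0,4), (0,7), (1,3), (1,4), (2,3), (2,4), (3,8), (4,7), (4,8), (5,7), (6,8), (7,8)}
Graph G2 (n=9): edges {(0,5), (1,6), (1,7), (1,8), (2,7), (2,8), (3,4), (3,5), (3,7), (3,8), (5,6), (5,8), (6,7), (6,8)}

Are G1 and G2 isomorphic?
Yes, isomorphic

The graphs are isomorphic.
One valid mapping φ: V(G1) → V(G2): 0→6, 1→1, 2→2, 3→7, 4→8, 5→0, 6→4, 7→5, 8→3

Verify φ preserves adjacency — for each edge of G1, its image is an edge of G2:
  (0,1) → (φ(0),φ(1)) = (1,6) ∈ E(G2) ✓
  (0,3) → (φ(0),φ(3)) = (6,7) ∈ E(G2) ✓
  (0,4) → (φ(0),φ(4)) = (6,8) ∈ E(G2) ✓
  (0,7) → (φ(0),φ(7)) = (5,6) ∈ E(G2) ✓
  (1,3) → (φ(1),φ(3)) = (1,7) ∈ E(G2) ✓
  (1,4) → (φ(1),φ(4)) = (1,8) ∈ E(G2) ✓
  (2,3) → (φ(2),φ(3)) = (2,7) ∈ E(G2) ✓
  (2,4) → (φ(2),φ(4)) = (2,8) ∈ E(G2) ✓
  (3,8) → (φ(3),φ(8)) = (3,7) ∈ E(G2) ✓
  (4,7) → (φ(4),φ(7)) = (5,8) ∈ E(G2) ✓
  (4,8) → (φ(4),φ(8)) = (3,8) ∈ E(G2) ✓
  (5,7) → (φ(5),φ(7)) = (0,5) ∈ E(G2) ✓
  (6,8) → (φ(6),φ(8)) = (3,4) ∈ E(G2) ✓
  (7,8) → (φ(7),φ(8)) = (3,5) ∈ E(G2) ✓
All 14 edges of G1 map to edges of G2, and |E(G1)| = |E(G2)| = 14, so φ is a bijection on edges as well as vertices. Hence G1 ≅ G2.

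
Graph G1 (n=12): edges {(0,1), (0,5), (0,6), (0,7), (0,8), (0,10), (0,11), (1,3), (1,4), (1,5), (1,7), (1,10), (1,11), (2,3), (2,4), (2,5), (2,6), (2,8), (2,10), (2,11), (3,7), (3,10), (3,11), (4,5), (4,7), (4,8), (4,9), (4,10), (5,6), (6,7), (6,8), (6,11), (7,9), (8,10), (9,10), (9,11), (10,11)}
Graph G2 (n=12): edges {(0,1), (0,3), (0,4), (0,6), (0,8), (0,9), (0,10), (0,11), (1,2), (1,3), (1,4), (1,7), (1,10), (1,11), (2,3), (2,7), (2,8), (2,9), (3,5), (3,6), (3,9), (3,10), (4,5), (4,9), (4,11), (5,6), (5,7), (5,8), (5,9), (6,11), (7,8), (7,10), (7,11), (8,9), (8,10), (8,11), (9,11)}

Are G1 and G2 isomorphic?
Yes, isomorphic

The graphs are isomorphic.
One valid mapping φ: V(G1) → V(G2): 0→8, 1→9, 2→1, 3→4, 4→3, 5→2, 6→7, 7→5, 8→10, 9→6, 10→0, 11→11

Verify φ preserves adjacency — for each edge of G1, its image is an edge of G2:
  (0,1) → (φ(0),φ(1)) = (8,9) ∈ E(G2) ✓
  (0,5) → (φ(0),φ(5)) = (2,8) ∈ E(G2) ✓
  (0,6) → (φ(0),φ(6)) = (7,8) ∈ E(G2) ✓
  (0,7) → (φ(0),φ(7)) = (5,8) ∈ E(G2) ✓
  (0,8) → (φ(0),φ(8)) = (8,10) ∈ E(G2) ✓
  (0,10) → (φ(0),φ(10)) = (0,8) ∈ E(G2) ✓
  (0,11) → (φ(0),φ(11)) = (8,11) ∈ E(G2) ✓
  (1,3) → (φ(1),φ(3)) = (4,9) ∈ E(G2) ✓
  (1,4) → (φ(1),φ(4)) = (3,9) ∈ E(G2) ✓
  (1,5) → (φ(1),φ(5)) = (2,9) ∈ E(G2) ✓
  (1,7) → (φ(1),φ(7)) = (5,9) ∈ E(G2) ✓
  (1,10) → (φ(1),φ(10)) = (0,9) ∈ E(G2) ✓
  (1,11) → (φ(1),φ(11)) = (9,11) ∈ E(G2) ✓
  (2,3) → (φ(2),φ(3)) = (1,4) ∈ E(G2) ✓
  (2,4) → (φ(2),φ(4)) = (1,3) ∈ E(G2) ✓
  (2,5) → (φ(2),φ(5)) = (1,2) ∈ E(G2) ✓
  (2,6) → (φ(2),φ(6)) = (1,7) ∈ E(G2) ✓
  (2,8) → (φ(2),φ(8)) = (1,10) ∈ E(G2) ✓
  (2,10) → (φ(2),φ(10)) = (0,1) ∈ E(G2) ✓
  (2,11) → (φ(2),φ(11)) = (1,11) ∈ E(G2) ✓
  (3,7) → (φ(3),φ(7)) = (4,5) ∈ E(G2) ✓
  (3,10) → (φ(3),φ(10)) = (0,4) ∈ E(G2) ✓
  (3,11) → (φ(3),φ(11)) = (4,11) ∈ E(G2) ✓
  (4,5) → (φ(4),φ(5)) = (2,3) ∈ E(G2) ✓
  (4,7) → (φ(4),φ(7)) = (3,5) ∈ E(G2) ✓
  (4,8) → (φ(4),φ(8)) = (3,10) ∈ E(G2) ✓
  (4,9) → (φ(4),φ(9)) = (3,6) ∈ E(G2) ✓
  (4,10) → (φ(4),φ(10)) = (0,3) ∈ E(G2) ✓
  (5,6) → (φ(5),φ(6)) = (2,7) ∈ E(G2) ✓
  (6,7) → (φ(6),φ(7)) = (5,7) ∈ E(G2) ✓
  (6,8) → (φ(6),φ(8)) = (7,10) ∈ E(G2) ✓
  (6,11) → (φ(6),φ(11)) = (7,11) ∈ E(G2) ✓
  (7,9) → (φ(7),φ(9)) = (5,6) ∈ E(G2) ✓
  (8,10) → (φ(8),φ(10)) = (0,10) ∈ E(G2) ✓
  (9,10) → (φ(9),φ(10)) = (0,6) ∈ E(G2) ✓
  (9,11) → (φ(9),φ(11)) = (6,11) ∈ E(G2) ✓
  (10,11) → (φ(10),φ(11)) = (0,11) ∈ E(G2) ✓
All 37 edges of G1 map to edges of G2, and |E(G1)| = |E(G2)| = 37, so φ is a bijection on edges as well as vertices. Hence G1 ≅ G2.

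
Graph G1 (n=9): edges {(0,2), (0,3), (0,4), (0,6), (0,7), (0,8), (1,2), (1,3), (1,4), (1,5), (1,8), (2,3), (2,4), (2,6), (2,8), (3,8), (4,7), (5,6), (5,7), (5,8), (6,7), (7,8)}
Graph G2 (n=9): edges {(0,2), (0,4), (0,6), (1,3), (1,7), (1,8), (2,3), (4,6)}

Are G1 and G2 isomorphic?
No, not isomorphic

The graphs are NOT isomorphic.

Connected components of G1: 1 component(s) with vertex sets [[0, 1, 2, 3, 4, 5, 6, 7, 8]], sizes [9].
Connected components of G2: 2 component(s) with vertex sets [[5], [0, 1, 2, 3, 4, 6, 7, 8]], sizes [1, 8].
The number of connected components (and the multiset of component sizes) is an isomorphism invariant — an isomorphism maps each component of G1 bijectively onto a component of G2. Since G1 has 1 component(s) and G2 has 2, they cannot be isomorphic.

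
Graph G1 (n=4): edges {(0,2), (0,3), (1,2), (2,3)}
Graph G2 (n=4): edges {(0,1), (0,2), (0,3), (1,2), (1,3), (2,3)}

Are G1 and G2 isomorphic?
No, not isomorphic

The graphs are NOT isomorphic.

Counting edges: G1 has 4 edge(s); G2 has 6 edge(s).
Edge count is an isomorphism invariant (a bijection on vertices induces a bijection on edges), so differing edge counts rule out isomorphism.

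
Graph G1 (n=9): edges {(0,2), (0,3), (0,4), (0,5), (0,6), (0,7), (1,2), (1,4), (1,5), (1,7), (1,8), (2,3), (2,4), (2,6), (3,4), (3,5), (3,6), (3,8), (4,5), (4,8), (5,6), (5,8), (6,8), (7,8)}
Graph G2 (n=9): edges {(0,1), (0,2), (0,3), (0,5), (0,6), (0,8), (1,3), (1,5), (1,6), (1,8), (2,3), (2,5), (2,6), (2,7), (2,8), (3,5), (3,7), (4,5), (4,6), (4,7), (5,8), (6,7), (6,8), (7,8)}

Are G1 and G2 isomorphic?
Yes, isomorphic

The graphs are isomorphic.
One valid mapping φ: V(G1) → V(G2): 0→5, 1→7, 2→3, 3→0, 4→2, 5→8, 6→1, 7→4, 8→6

Verify φ preserves adjacency — for each edge of G1, its image is an edge of G2:
  (0,2) → (φ(0),φ(2)) = (3,5) ∈ E(G2) ✓
  (0,3) → (φ(0),φ(3)) = (0,5) ∈ E(G2) ✓
  (0,4) → (φ(0),φ(4)) = (2,5) ∈ E(G2) ✓
  (0,5) → (φ(0),φ(5)) = (5,8) ∈ E(G2) ✓
  (0,6) → (φ(0),φ(6)) = (1,5) ∈ E(G2) ✓
  (0,7) → (φ(0),φ(7)) = (4,5) ∈ E(G2) ✓
  (1,2) → (φ(1),φ(2)) = (3,7) ∈ E(G2) ✓
  (1,4) → (φ(1),φ(4)) = (2,7) ∈ E(G2) ✓
  (1,5) → (φ(1),φ(5)) = (7,8) ∈ E(G2) ✓
  (1,7) → (φ(1),φ(7)) = (4,7) ∈ E(G2) ✓
  (1,8) → (φ(1),φ(8)) = (6,7) ∈ E(G2) ✓
  (2,3) → (φ(2),φ(3)) = (0,3) ∈ E(G2) ✓
  (2,4) → (φ(2),φ(4)) = (2,3) ∈ E(G2) ✓
  (2,6) → (φ(2),φ(6)) = (1,3) ∈ E(G2) ✓
  (3,4) → (φ(3),φ(4)) = (0,2) ∈ E(G2) ✓
  (3,5) → (φ(3),φ(5)) = (0,8) ∈ E(G2) ✓
  (3,6) → (φ(3),φ(6)) = (0,1) ∈ E(G2) ✓
  (3,8) → (φ(3),φ(8)) = (0,6) ∈ E(G2) ✓
  (4,5) → (φ(4),φ(5)) = (2,8) ∈ E(G2) ✓
  (4,8) → (φ(4),φ(8)) = (2,6) ∈ E(G2) ✓
  (5,6) → (φ(5),φ(6)) = (1,8) ∈ E(G2) ✓
  (5,8) → (φ(5),φ(8)) = (6,8) ∈ E(G2) ✓
  (6,8) → (φ(6),φ(8)) = (1,6) ∈ E(G2) ✓
  (7,8) → (φ(7),φ(8)) = (4,6) ∈ E(G2) ✓
All 24 edges of G1 map to edges of G2, and |E(G1)| = |E(G2)| = 24, so φ is a bijection on edges as well as vertices. Hence G1 ≅ G2.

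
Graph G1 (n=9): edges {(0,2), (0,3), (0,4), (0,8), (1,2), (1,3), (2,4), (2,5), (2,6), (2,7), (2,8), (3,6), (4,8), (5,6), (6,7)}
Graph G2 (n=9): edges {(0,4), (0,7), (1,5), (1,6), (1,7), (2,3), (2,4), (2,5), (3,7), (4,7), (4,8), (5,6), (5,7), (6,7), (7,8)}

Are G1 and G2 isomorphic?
Yes, isomorphic

The graphs are isomorphic.
One valid mapping φ: V(G1) → V(G2): 0→5, 1→3, 2→7, 3→2, 4→1, 5→8, 6→4, 7→0, 8→6

Verify φ preserves adjacency — for each edge of G1, its image is an edge of G2:
  (0,2) → (φ(0),φ(2)) = (5,7) ∈ E(G2) ✓
  (0,3) → (φ(0),φ(3)) = (2,5) ∈ E(G2) ✓
  (0,4) → (φ(0),φ(4)) = (1,5) ∈ E(G2) ✓
  (0,8) → (φ(0),φ(8)) = (5,6) ∈ E(G2) ✓
  (1,2) → (φ(1),φ(2)) = (3,7) ∈ E(G2) ✓
  (1,3) → (φ(1),φ(3)) = (2,3) ∈ E(G2) ✓
  (2,4) → (φ(2),φ(4)) = (1,7) ∈ E(G2) ✓
  (2,5) → (φ(2),φ(5)) = (7,8) ∈ E(G2) ✓
  (2,6) → (φ(2),φ(6)) = (4,7) ∈ E(G2) ✓
  (2,7) → (φ(2),φ(7)) = (0,7) ∈ E(G2) ✓
  (2,8) → (φ(2),φ(8)) = (6,7) ∈ E(G2) ✓
  (3,6) → (φ(3),φ(6)) = (2,4) ∈ E(G2) ✓
  (4,8) → (φ(4),φ(8)) = (1,6) ∈ E(G2) ✓
  (5,6) → (φ(5),φ(6)) = (4,8) ∈ E(G2) ✓
  (6,7) → (φ(6),φ(7)) = (0,4) ∈ E(G2) ✓
All 15 edges of G1 map to edges of G2, and |E(G1)| = |E(G2)| = 15, so φ is a bijection on edges as well as vertices. Hence G1 ≅ G2.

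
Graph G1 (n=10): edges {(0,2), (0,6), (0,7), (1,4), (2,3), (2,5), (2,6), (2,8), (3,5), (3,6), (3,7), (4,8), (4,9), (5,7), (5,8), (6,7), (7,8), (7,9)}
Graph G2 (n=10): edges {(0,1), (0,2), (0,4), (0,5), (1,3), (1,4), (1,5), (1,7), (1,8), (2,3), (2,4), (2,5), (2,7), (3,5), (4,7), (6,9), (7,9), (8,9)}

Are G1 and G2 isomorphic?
Yes, isomorphic

The graphs are isomorphic.
One valid mapping φ: V(G1) → V(G2): 0→3, 1→6, 2→2, 3→0, 4→9, 5→4, 6→5, 7→1, 8→7, 9→8

Verify φ preserves adjacency — for each edge of G1, its image is an edge of G2:
  (0,2) → (φ(0),φ(2)) = (2,3) ∈ E(G2) ✓
  (0,6) → (φ(0),φ(6)) = (3,5) ∈ E(G2) ✓
  (0,7) → (φ(0),φ(7)) = (1,3) ∈ E(G2) ✓
  (1,4) → (φ(1),φ(4)) = (6,9) ∈ E(G2) ✓
  (2,3) → (φ(2),φ(3)) = (0,2) ∈ E(G2) ✓
  (2,5) → (φ(2),φ(5)) = (2,4) ∈ E(G2) ✓
  (2,6) → (φ(2),φ(6)) = (2,5) ∈ E(G2) ✓
  (2,8) → (φ(2),φ(8)) = (2,7) ∈ E(G2) ✓
  (3,5) → (φ(3),φ(5)) = (0,4) ∈ E(G2) ✓
  (3,6) → (φ(3),φ(6)) = (0,5) ∈ E(G2) ✓
  (3,7) → (φ(3),φ(7)) = (0,1) ∈ E(G2) ✓
  (4,8) → (φ(4),φ(8)) = (7,9) ∈ E(G2) ✓
  (4,9) → (φ(4),φ(9)) = (8,9) ∈ E(G2) ✓
  (5,7) → (φ(5),φ(7)) = (1,4) ∈ E(G2) ✓
  (5,8) → (φ(5),φ(8)) = (4,7) ∈ E(G2) ✓
  (6,7) → (φ(6),φ(7)) = (1,5) ∈ E(G2) ✓
  (7,8) → (φ(7),φ(8)) = (1,7) ∈ E(G2) ✓
  (7,9) → (φ(7),φ(9)) = (1,8) ∈ E(G2) ✓
All 18 edges of G1 map to edges of G2, and |E(G1)| = |E(G2)| = 18, so φ is a bijection on edges as well as vertices. Hence G1 ≅ G2.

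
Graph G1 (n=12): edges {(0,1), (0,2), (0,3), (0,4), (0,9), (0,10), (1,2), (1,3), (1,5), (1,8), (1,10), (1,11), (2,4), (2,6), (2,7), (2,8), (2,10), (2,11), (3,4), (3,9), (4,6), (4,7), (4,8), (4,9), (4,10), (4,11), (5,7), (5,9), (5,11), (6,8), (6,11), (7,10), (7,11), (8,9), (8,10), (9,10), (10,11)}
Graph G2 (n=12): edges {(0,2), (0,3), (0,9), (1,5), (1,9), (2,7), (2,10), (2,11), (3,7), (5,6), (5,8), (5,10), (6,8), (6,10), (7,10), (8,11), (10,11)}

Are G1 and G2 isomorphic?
No, not isomorphic

The graphs are NOT isomorphic.

Connected components of G1: 1 component(s) with vertex sets [[0, 1, 2, 3, 4, 5, 6, 7, 8, 9, 10, 11]], sizes [12].
Connected components of G2: 2 component(s) with vertex sets [[4], [0, 1, 2, 3, 5, 6, 7, 8, 9, 10, 11]], sizes [1, 11].
The number of connected components (and the multiset of component sizes) is an isomorphism invariant — an isomorphism maps each component of G1 bijectively onto a component of G2. Since G1 has 1 component(s) and G2 has 2, they cannot be isomorphic.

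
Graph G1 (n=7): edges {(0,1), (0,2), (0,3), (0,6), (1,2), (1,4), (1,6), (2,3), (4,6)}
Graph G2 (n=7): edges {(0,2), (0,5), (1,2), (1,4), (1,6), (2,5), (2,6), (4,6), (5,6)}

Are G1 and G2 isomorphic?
Yes, isomorphic

The graphs are isomorphic.
One valid mapping φ: V(G1) → V(G2): 0→2, 1→6, 2→5, 3→0, 4→4, 5→3, 6→1

Verify φ preserves adjacency — for each edge of G1, its image is an edge of G2:
  (0,1) → (φ(0),φ(1)) = (2,6) ∈ E(G2) ✓
  (0,2) → (φ(0),φ(2)) = (2,5) ∈ E(G2) ✓
  (0,3) → (φ(0),φ(3)) = (0,2) ∈ E(G2) ✓
  (0,6) → (φ(0),φ(6)) = (1,2) ∈ E(G2) ✓
  (1,2) → (φ(1),φ(2)) = (5,6) ∈ E(G2) ✓
  (1,4) → (φ(1),φ(4)) = (4,6) ∈ E(G2) ✓
  (1,6) → (φ(1),φ(6)) = (1,6) ∈ E(G2) ✓
  (2,3) → (φ(2),φ(3)) = (0,5) ∈ E(G2) ✓
  (4,6) → (φ(4),φ(6)) = (1,4) ∈ E(G2) ✓
All 9 edges of G1 map to edges of G2, and |E(G1)| = |E(G2)| = 9, so φ is a bijection on edges as well as vertices. Hence G1 ≅ G2.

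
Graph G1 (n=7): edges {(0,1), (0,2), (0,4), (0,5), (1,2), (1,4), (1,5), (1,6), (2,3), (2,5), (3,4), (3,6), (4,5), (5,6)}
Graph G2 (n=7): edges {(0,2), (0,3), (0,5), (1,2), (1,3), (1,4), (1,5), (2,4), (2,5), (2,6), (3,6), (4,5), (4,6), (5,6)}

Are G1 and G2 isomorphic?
Yes, isomorphic

The graphs are isomorphic.
One valid mapping φ: V(G1) → V(G2): 0→4, 1→5, 2→1, 3→3, 4→6, 5→2, 6→0

Verify φ preserves adjacency — for each edge of G1, its image is an edge of G2:
  (0,1) → (φ(0),φ(1)) = (4,5) ∈ E(G2) ✓
  (0,2) → (φ(0),φ(2)) = (1,4) ∈ E(G2) ✓
  (0,4) → (φ(0),φ(4)) = (4,6) ∈ E(G2) ✓
  (0,5) → (φ(0),φ(5)) = (2,4) ∈ E(G2) ✓
  (1,2) → (φ(1),φ(2)) = (1,5) ∈ E(G2) ✓
  (1,4) → (φ(1),φ(4)) = (5,6) ∈ E(G2) ✓
  (1,5) → (φ(1),φ(5)) = (2,5) ∈ E(G2) ✓
  (1,6) → (φ(1),φ(6)) = (0,5) ∈ E(G2) ✓
  (2,3) → (φ(2),φ(3)) = (1,3) ∈ E(G2) ✓
  (2,5) → (φ(2),φ(5)) = (1,2) ∈ E(G2) ✓
  (3,4) → (φ(3),φ(4)) = (3,6) ∈ E(G2) ✓
  (3,6) → (φ(3),φ(6)) = (0,3) ∈ E(G2) ✓
  (4,5) → (φ(4),φ(5)) = (2,6) ∈ E(G2) ✓
  (5,6) → (φ(5),φ(6)) = (0,2) ∈ E(G2) ✓
All 14 edges of G1 map to edges of G2, and |E(G1)| = |E(G2)| = 14, so φ is a bijection on edges as well as vertices. Hence G1 ≅ G2.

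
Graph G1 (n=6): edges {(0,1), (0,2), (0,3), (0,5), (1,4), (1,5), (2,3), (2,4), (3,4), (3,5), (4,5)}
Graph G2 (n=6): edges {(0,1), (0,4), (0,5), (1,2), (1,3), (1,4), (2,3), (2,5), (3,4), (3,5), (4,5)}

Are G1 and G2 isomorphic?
Yes, isomorphic

The graphs are isomorphic.
One valid mapping φ: V(G1) → V(G2): 0→1, 1→0, 2→2, 3→3, 4→5, 5→4

Verify φ preserves adjacency — for each edge of G1, its image is an edge of G2:
  (0,1) → (φ(0),φ(1)) = (0,1) ∈ E(G2) ✓
  (0,2) → (φ(0),φ(2)) = (1,2) ∈ E(G2) ✓
  (0,3) → (φ(0),φ(3)) = (1,3) ∈ E(G2) ✓
  (0,5) → (φ(0),φ(5)) = (1,4) ∈ E(G2) ✓
  (1,4) → (φ(1),φ(4)) = (0,5) ∈ E(G2) ✓
  (1,5) → (φ(1),φ(5)) = (0,4) ∈ E(G2) ✓
  (2,3) → (φ(2),φ(3)) = (2,3) ∈ E(G2) ✓
  (2,4) → (φ(2),φ(4)) = (2,5) ∈ E(G2) ✓
  (3,4) → (φ(3),φ(4)) = (3,5) ∈ E(G2) ✓
  (3,5) → (φ(3),φ(5)) = (3,4) ∈ E(G2) ✓
  (4,5) → (φ(4),φ(5)) = (4,5) ∈ E(G2) ✓
All 11 edges of G1 map to edges of G2, and |E(G1)| = |E(G2)| = 11, so φ is a bijection on edges as well as vertices. Hence G1 ≅ G2.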